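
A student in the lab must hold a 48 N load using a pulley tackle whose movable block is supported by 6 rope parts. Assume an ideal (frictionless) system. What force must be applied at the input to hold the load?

Block-and-tackle MA = number of supporting rope parts = 6.
Effort = load / MA = 48 / 6 = 8 N.

8 N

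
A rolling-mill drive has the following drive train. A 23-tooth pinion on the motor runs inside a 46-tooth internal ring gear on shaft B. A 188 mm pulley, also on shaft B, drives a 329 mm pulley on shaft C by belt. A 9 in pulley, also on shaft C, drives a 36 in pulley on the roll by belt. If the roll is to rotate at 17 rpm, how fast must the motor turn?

238 rpm

Overall ratio R = 2 × 1.75 × 4 = 14.
Required input speed = output speed × R = 17 × 14 = 238 rpm.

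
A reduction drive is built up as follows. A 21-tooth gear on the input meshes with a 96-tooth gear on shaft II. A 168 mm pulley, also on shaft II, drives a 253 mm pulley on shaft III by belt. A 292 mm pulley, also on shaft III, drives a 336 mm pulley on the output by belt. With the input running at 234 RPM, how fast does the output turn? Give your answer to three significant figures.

the input → shaft II (gear mesh, 96/21): 234 ÷ 4.5714 = 51.188 RPM
shaft II → shaft III (belt, 253/168): 51.188 ÷ 1.506 = 33.99 RPM
shaft III → the output (belt, 336/292): 33.99 ÷ 1.1507 = 29.539 RPM

29.5 RPM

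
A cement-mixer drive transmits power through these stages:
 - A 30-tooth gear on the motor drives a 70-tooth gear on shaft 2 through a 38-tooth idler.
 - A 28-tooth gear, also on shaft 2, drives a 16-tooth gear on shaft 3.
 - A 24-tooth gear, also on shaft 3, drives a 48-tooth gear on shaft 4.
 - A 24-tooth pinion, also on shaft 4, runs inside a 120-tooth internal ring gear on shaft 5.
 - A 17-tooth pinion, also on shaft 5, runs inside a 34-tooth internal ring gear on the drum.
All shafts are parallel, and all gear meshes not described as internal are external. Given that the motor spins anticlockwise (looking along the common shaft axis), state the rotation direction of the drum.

anticlockwise

the motor → shaft 2: driver → idler → driven is 2 external meshes, 2 reversals → CCW.
shaft 2 → shaft 3: external mesh, 1 reversal → CW.
shaft 3 → shaft 4: external mesh, 1 reversal → CCW.
shaft 4 → shaft 5: internal mesh, same direction → CCW.
shaft 5 → the drum: internal mesh, same direction → CCW.
4 reversals in total — an even number — so the drum turns the same way as the motor.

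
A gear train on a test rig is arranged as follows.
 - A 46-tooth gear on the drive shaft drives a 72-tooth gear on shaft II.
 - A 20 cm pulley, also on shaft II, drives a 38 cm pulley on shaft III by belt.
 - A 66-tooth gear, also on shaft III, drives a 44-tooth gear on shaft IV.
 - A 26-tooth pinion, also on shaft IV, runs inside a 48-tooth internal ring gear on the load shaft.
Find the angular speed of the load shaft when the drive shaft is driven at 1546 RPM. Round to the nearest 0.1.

422.4 RPM

gear mesh 72/46 = 1.5652 → 1546/1.5652 = 987.72 RPM
belt 38/20 = 1.9 → 987.72/1.9 = 519.85 RPM
gear mesh 44/66 = 0.66667 → 519.85/0.66667 = 779.78 RPM
internal gear 48/26 = 1.8462 → 779.78/1.8462 = 422.38 RPM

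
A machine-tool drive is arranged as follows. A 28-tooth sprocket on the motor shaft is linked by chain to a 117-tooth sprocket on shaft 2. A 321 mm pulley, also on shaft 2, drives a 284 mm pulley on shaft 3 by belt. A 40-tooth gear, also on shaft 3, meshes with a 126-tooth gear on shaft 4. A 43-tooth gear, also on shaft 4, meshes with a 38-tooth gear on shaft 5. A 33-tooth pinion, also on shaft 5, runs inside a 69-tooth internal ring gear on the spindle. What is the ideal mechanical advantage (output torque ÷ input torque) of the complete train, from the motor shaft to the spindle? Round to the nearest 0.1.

Each stage contributes driven/driver: chain 117/28 = 4.1786, belt 284/321 = 0.88474, gear mesh 126/40 = 3.15, gear mesh 38/43 = 0.88372, internal gear 69/33 = 2.0909.
Overall: 4.1786 × 0.88474 × 3.15 × 0.88372 × 2.0909 = 21.518.

21.5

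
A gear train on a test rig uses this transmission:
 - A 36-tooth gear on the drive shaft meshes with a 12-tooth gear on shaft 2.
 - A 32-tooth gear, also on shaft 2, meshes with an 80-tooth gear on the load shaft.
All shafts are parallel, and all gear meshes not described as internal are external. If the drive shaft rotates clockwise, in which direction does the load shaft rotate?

the drive shaft → shaft 2: external mesh, 1 reversal → CCW.
shaft 2 → the load shaft: external mesh, 1 reversal → CW.
2 reversals in total — an even number — so the load shaft turns the same way as the drive shaft.

clockwise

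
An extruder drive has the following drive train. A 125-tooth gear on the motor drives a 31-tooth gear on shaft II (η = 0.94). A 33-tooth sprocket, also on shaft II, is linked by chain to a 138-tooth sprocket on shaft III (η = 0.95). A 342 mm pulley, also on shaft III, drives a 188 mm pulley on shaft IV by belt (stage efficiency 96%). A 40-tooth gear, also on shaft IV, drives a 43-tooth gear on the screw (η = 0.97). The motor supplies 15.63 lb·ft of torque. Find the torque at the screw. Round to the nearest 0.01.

7.97 lb·ft

After the gear mesh (31/125): 15.63 × 0.248 × 0.94 = 3.6437 lb·ft
After the chain (138/33): 3.6437 × 4.1818 × 0.95 = 14.475 lb·ft
After the belt (188/342): 14.475 × 0.54971 × 0.96 = 7.6389 lb·ft
After the gear mesh (43/40): 7.6389 × 1.075 × 0.97 = 7.9655 lb·ft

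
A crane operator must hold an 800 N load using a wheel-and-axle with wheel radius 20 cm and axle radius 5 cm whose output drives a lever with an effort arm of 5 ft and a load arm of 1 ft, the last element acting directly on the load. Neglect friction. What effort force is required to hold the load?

40 N

Wheel-and-axle MA = R/r = 20/5 = 4.
Lever MA = effort arm / load arm = 5/1 = 5.
Combined ideal MA = 4 × 5 = 20.
Effort = load / MA = 800 / 20 = 40 N.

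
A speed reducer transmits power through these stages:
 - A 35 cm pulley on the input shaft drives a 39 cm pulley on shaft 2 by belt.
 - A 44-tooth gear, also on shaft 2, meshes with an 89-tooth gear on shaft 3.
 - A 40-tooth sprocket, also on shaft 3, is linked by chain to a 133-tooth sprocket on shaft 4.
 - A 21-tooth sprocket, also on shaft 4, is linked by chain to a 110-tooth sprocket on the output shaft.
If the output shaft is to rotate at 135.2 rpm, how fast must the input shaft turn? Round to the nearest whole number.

5307 rpm

Overall ratio R = 1.1143 × 2.0227 × 3.325 × 5.2381 = 39.255.
Required input speed = output speed × R = 135.2 × 39.255 = 5307.3 rpm.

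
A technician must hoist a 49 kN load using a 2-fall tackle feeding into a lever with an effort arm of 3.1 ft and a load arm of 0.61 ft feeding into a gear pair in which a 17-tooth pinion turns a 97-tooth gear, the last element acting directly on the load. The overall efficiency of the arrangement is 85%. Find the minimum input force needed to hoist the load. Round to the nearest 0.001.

0.994 kN

Block-and-tackle MA = number of supporting rope parts = 2.
Lever MA = effort arm / load arm = 3.1/0.61 = 5.082.
Gear pair MA = 97/17 = 5.7059.
Combined ideal MA = 2 × 5.082 × 5.7059 = 57.994.
Actual MA = 57.994 × 0.85 = 49.295.
Effort = load / actual MA = 49 / 49.295 = 0.99401 kN.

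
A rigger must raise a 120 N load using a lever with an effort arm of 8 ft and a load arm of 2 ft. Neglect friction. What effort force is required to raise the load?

30 N

Lever MA = effort arm / load arm = 8/2 = 4.
Effort = load / MA = 120 / 4 = 30 N.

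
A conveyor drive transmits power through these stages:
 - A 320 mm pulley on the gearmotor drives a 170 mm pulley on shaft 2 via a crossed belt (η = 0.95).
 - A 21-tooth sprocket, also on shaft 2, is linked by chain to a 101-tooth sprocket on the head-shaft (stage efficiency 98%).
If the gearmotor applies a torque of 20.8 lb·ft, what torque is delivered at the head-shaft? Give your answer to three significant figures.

belt 170/320 = 0.53125 → τ = 20.8·0.53125·0.95 = 10.498 lb·ft
chain 101/21 = 4.8095 → τ = 10.498·4.8095·0.98 = 49.478 lb·ft

49.5 lb·ft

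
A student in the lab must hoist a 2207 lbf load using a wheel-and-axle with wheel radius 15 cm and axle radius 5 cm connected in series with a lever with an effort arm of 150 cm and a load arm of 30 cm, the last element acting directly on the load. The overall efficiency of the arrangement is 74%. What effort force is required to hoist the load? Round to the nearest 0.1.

Wheel-and-axle MA = R/r = 15/5 = 3.
Lever MA = effort arm / load arm = 150/30 = 5.
Combined ideal MA = 3 × 5 = 15.
Actual MA = 15 × 0.74 = 11.1.
Effort = load / actual MA = 2207 / 11.1 = 198.83 lbf.

198.8 lbf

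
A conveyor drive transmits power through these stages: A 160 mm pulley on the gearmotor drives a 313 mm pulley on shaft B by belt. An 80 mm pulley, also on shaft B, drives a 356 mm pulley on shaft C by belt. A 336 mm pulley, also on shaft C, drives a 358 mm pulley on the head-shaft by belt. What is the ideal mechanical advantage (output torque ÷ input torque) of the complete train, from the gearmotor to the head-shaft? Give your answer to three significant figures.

9.28

Each stage contributes driven/driver: belt 313/160 = 1.9563, belt 356/80 = 4.45, belt 358/336 = 1.0655.
Overall: 1.9563 × 4.45 × 1.0655 = 9.2753.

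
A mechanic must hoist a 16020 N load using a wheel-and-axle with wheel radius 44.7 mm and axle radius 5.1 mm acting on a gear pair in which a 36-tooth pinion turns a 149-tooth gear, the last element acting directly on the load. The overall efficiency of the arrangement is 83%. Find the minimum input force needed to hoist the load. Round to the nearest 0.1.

Wheel-and-axle MA = R/r = 44.7/5.1 = 8.7647.
Gear pair MA = 149/36 = 4.1389.
Combined ideal MA = 8.7647 × 4.1389 = 36.276.
Actual MA = 36.276 × 0.83 = 30.109.
Effort = load / actual MA = 16020 / 30.109 = 532.06 N.

532.1 N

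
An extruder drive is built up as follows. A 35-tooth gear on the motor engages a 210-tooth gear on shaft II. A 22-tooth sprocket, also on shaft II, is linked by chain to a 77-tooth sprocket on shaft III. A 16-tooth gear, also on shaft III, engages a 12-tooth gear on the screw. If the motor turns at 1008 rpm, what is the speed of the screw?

gear mesh 210/35 = 6 → 1008/6 = 168 rpm
chain 77/22 = 3.5 → 168/3.5 = 48 rpm
gear mesh 12/16 = 0.75 → 48/0.75 = 64 rpm

64 rpm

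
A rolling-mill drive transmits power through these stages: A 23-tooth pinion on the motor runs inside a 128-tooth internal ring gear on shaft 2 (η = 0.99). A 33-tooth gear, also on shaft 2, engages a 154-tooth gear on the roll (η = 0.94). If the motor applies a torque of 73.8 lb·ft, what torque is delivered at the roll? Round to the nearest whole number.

Internal gear: ratio = 128/23 = 5.5652; torque at shaft 2 = 73.8 × 5.5652 × 0.99 = 406.61 lb·ft.
Gear mesh: ratio = 154/33 = 4.6667; torque at the roll = 406.61 × 4.6667 × 0.94 = 1783.6 lb·ft.

1784 lb·ft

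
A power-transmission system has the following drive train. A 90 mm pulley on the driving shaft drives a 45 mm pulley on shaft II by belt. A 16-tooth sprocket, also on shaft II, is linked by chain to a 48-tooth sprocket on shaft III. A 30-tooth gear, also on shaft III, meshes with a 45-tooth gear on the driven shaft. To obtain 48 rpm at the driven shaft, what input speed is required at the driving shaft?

108 rpm

Overall ratio R = 0.5 × 3 × 1.5 = 2.25.
Required input speed = output speed × R = 48 × 2.25 = 108 rpm.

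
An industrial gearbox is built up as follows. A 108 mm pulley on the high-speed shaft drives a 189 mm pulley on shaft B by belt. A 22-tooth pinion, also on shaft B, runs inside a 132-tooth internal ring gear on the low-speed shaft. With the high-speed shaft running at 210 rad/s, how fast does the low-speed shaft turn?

20 rad/s

Belt: ratio = 189/108 = 1.75, so shaft B turns at 210 / 1.75 = 120 rad/s.
Internal gear: ratio = 132/22 = 6, so the low-speed shaft turns at 120 / 6 = 20 rad/s.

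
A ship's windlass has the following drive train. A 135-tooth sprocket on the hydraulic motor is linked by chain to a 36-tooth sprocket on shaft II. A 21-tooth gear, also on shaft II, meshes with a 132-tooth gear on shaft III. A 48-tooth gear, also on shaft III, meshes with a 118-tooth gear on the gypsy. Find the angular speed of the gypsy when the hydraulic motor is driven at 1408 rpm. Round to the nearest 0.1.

the hydraulic motor → shaft II (chain, 36/135): 1408 ÷ 0.26667 = 5280 rpm
shaft II → shaft III (gear mesh, 132/21): 5280 ÷ 6.2857 = 840 rpm
shaft III → the gypsy (gear mesh, 118/48): 840 ÷ 2.4583 = 341.69 rpm

341.7 rpm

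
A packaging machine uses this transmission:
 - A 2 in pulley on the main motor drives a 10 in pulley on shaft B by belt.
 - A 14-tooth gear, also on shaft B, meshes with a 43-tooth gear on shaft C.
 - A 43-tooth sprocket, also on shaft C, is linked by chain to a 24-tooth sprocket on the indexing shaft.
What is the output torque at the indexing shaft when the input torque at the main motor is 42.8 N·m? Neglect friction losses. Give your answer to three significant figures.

Belt: ratio = 10/2 = 5; torque at shaft B = 42.8 × 5 = 214 N·m.
Gear mesh: ratio = 43/14 = 3.0714; torque at shaft C = 214 × 3.0714 = 657.29 N·m.
Chain: ratio = 24/43 = 0.55814; torque at the indexing shaft = 657.29 × 0.55814 = 366.86 N·m.

367 N·m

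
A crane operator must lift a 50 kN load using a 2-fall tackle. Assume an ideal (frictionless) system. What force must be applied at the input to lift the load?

25 kN

Block-and-tackle MA = number of supporting rope parts = 2.
Effort = load / MA = 50 / 2 = 25 kN.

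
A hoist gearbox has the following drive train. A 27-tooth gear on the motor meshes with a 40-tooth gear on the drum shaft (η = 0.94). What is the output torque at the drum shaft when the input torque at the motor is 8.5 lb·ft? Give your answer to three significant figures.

Gear mesh: ratio = 40/27 = 1.4815; torque at the drum shaft = 8.5 × 1.4815 × 0.94 = 11.837 lb·ft.

11.8 lb·ft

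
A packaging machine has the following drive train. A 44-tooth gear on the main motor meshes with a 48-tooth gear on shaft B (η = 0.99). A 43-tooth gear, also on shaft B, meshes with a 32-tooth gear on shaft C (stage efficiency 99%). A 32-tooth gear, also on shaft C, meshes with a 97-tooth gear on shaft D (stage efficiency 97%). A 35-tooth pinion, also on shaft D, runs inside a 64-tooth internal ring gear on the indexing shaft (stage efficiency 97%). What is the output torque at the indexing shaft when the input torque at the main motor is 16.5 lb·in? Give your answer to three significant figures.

68.5 lb·in

Gear mesh: ratio = 48/44 = 1.0909; torque at shaft B = 16.5 × 1.0909 × 0.99 = 17.82 lb·in.
Gear mesh: ratio = 32/43 = 0.74419; torque at shaft C = 17.82 × 0.74419 × 0.99 = 13.129 lb·in.
Gear mesh: ratio = 97/32 = 3.0312; torque at shaft D = 13.129 × 3.0312 × 0.97 = 38.603 lb·in.
Internal gear: ratio = 64/35 = 1.8286; torque at the indexing shaft = 38.603 × 1.8286 × 0.97 = 68.47 lb·in.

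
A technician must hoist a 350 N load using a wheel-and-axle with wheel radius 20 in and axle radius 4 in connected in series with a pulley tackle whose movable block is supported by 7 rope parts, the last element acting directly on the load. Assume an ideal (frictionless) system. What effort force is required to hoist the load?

10 N

Wheel-and-axle MA = R/r = 20/4 = 5.
Block-and-tackle MA = number of supporting rope parts = 7.
Combined ideal MA = 5 × 7 = 35.
Effort = load / MA = 350 / 35 = 10 N.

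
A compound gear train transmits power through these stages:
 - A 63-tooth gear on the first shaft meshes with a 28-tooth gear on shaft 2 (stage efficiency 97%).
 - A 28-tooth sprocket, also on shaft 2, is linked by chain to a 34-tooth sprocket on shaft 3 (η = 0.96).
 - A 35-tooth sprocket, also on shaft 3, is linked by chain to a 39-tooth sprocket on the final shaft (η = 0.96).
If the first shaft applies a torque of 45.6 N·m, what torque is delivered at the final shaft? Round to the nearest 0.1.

24.5 N·m

After the gear mesh (28/63): 45.6 × 0.44444 × 0.97 = 19.659 N·m
After the chain (34/28): 19.659 × 1.2143 × 0.96 = 22.916 N·m
After the chain (39/35): 22.916 × 1.1143 × 0.96 = 24.514 N·m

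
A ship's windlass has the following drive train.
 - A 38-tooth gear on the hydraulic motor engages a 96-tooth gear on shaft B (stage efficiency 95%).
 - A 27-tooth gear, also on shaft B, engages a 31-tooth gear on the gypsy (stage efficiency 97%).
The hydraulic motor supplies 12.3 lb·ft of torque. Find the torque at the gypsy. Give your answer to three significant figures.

32.9 lb·ft

Gear mesh: ratio = 96/38 = 2.5263; torque at shaft B = 12.3 × 2.5263 × 0.95 = 29.52 lb·ft.
Gear mesh: ratio = 31/27 = 1.1481; torque at the gypsy = 29.52 × 1.1481 × 0.97 = 32.877 lb·ft.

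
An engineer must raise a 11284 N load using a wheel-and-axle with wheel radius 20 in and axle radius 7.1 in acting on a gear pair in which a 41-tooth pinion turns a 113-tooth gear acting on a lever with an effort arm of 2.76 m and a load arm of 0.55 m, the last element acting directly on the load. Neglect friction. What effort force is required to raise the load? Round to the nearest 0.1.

Wheel-and-axle MA = R/r = 20/7.1 = 2.8169.
Gear pair MA = 113/41 = 2.7561.
Lever MA = effort arm / load arm = 2.76/0.55 = 5.0182.
Combined ideal MA = 2.8169 × 2.7561 × 5.0182 = 38.959.
Effort = load / MA = 11284 / 38.959 = 289.63 N.

289.6 N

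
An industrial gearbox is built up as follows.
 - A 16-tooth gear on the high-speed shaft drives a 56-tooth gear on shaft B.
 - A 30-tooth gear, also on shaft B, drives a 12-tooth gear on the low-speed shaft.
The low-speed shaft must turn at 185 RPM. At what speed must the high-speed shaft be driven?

259 RPM

Overall ratio R = 3.5 × 0.4 = 1.4.
Required input speed = output speed × R = 185 × 1.4 = 259 RPM.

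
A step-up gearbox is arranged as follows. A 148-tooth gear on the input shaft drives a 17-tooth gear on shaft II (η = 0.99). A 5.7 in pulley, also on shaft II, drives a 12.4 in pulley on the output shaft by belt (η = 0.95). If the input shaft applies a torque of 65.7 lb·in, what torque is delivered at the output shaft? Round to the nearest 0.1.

15.4 lb·in

gear mesh 17/148 = 0.11486 → τ = 65.7·0.11486·0.99 = 7.4712 lb·in
belt 12.4/5.7 = 2.1754 → τ = 7.4712·2.1754·0.95 = 15.44 lb·in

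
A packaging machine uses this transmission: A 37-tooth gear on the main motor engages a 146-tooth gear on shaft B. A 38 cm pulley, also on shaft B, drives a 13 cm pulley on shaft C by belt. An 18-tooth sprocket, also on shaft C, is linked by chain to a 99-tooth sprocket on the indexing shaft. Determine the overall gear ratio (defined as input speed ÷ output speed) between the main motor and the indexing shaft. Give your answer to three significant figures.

Each stage contributes driven/driver: gear mesh 146/37 = 3.9459, belt 13/38 = 0.34211, chain 99/18 = 5.5.
Overall: 3.9459 × 0.34211 × 5.5 = 7.4246.

7.42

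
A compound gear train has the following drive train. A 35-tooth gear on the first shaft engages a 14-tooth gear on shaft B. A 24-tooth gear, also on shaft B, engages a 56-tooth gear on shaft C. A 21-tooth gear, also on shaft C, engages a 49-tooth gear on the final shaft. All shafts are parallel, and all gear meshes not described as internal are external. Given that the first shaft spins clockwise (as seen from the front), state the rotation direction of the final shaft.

counterclockwise

the first shaft → shaft B: external mesh, 1 reversal → CCW.
shaft B → shaft C: external mesh, 1 reversal → CW.
shaft C → the final shaft: external mesh, 1 reversal → CCW.
3 reversals in total — an odd number — so the final shaft turns opposite to the first shaft.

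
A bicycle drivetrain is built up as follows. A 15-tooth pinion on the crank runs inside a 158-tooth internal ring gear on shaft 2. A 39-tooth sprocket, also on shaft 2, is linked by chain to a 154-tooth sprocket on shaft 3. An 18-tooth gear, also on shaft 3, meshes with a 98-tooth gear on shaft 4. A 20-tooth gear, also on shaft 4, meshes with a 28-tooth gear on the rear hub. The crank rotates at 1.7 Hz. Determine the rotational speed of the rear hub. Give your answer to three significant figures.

0.00536 Hz

the crank → shaft 2 (internal gear, 158/15): 1.7 ÷ 10.533 = 0.16139 Hz
shaft 2 → shaft 3 (chain, 154/39): 0.16139 ÷ 3.9487 = 0.040872 Hz
shaft 3 → shaft 4 (gear mesh, 98/18): 0.040872 ÷ 5.4444 = 0.0075071 Hz
shaft 4 → the rear hub (gear mesh, 28/20): 0.0075071 ÷ 1.4 = 0.0053622 Hz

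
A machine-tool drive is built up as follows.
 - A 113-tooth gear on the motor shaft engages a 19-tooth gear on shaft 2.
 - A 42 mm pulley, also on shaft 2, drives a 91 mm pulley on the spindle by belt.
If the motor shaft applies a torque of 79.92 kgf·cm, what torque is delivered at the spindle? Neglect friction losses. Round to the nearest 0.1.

29.1 kgf·cm

Gear mesh: ratio = 19/113 = 0.16814; torque at shaft 2 = 79.92 × 0.16814 = 13.438 kgf·cm.
Belt: ratio = 91/42 = 2.1667; torque at the spindle = 13.438 × 2.1667 = 29.115 kgf·cm.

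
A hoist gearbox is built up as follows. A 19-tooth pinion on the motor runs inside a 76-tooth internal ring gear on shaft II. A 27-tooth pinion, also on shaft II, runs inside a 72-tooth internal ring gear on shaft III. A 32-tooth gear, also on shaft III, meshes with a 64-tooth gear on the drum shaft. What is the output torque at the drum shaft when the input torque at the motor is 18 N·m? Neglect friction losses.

384 N·m

After the internal gear (76/19): 18 × 4 = 72 N·m
After the internal gear (72/27): 72 × 2.6667 = 192 N·m
After the gear mesh (64/32): 192 × 2 = 384 N·m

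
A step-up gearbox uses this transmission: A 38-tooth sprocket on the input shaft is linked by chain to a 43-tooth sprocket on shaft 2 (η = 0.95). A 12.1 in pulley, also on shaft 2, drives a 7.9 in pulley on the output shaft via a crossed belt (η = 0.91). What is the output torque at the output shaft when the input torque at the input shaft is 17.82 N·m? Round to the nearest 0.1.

11.4 N·m

chain 43/38 = 1.1316 → τ = 17.82·1.1316·0.95 = 19.156 N·m
belt 7.9/12.1 = 0.65289 → τ = 19.156·0.65289·0.91 = 11.381 N·m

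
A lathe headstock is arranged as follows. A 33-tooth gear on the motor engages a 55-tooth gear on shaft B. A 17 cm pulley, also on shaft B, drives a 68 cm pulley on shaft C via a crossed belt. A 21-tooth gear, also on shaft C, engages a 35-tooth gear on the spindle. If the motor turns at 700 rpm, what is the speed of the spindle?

Gear mesh: ratio = 55/33 = 1.6667, so shaft B turns at 700 / 1.6667 = 420 rpm.
Belt: ratio = 68/17 = 4, so shaft C turns at 420 / 4 = 105 rpm.
Gear mesh: ratio = 35/21 = 1.6667, so the spindle turns at 105 / 1.6667 = 63 rpm.

63 rpm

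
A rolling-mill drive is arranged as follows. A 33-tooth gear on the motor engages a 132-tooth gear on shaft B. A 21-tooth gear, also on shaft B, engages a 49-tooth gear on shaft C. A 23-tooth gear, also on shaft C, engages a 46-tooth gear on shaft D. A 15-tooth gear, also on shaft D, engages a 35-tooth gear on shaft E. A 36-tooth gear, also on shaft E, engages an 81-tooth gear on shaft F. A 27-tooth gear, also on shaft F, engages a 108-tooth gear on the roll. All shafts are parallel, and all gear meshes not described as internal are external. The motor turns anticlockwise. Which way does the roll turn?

the motor → shaft B: external mesh, 1 reversal → CW.
shaft B → shaft C: external mesh, 1 reversal → CCW.
shaft C → shaft D: external mesh, 1 reversal → CW.
shaft D → shaft E: external mesh, 1 reversal → CCW.
shaft E → shaft F: external mesh, 1 reversal → CW.
shaft F → the roll: external mesh, 1 reversal → CCW.
6 reversals in total — an even number — so the roll turns the same way as the motor.

anticlockwise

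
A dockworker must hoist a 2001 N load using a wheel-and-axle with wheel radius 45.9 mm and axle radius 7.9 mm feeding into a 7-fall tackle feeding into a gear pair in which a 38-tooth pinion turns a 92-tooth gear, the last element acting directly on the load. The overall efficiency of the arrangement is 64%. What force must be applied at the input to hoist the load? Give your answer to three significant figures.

Wheel-and-axle MA = R/r = 45.9/7.9 = 5.8101.
Block-and-tackle MA = number of supporting rope parts = 7.
Gear pair MA = 92/38 = 2.4211.
Combined ideal MA = 5.8101 × 7 × 2.4211 = 98.466.
Actual MA = 98.466 × 0.64 = 63.018.
Effort = load / actual MA = 2001 / 63.018 = 31.753 N.

31.8 N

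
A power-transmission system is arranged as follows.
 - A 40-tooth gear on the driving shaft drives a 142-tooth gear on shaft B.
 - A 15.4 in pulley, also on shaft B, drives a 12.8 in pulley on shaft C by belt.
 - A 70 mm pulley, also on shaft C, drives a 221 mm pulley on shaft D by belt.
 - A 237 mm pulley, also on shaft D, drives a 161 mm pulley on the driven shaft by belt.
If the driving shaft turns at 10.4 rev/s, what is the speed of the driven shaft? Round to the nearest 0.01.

Gear mesh: ratio = 142/40 = 3.55, so shaft B turns at 10.4 / 3.55 = 2.9296 rev/s.
Belt: ratio = 12.8/15.4 = 0.83117, so shaft C turns at 2.9296 / 0.83117 = 3.5246 rev/s.
Belt: ratio = 221/70 = 3.1571, so shaft D turns at 3.5246 / 3.1571 = 1.1164 rev/s.
Belt: ratio = 161/237 = 0.67932, so the driven shaft turns at 1.1164 / 0.67932 = 1.6434 rev/s.

1.64 rev/s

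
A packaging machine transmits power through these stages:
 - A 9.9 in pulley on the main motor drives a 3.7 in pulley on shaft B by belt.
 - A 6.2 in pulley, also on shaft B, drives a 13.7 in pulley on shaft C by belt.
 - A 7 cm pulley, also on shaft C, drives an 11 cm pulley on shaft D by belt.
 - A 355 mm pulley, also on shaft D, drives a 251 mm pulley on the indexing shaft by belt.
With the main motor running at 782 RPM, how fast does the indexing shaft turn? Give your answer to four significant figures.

belt 3.7/9.9 = 0.37374 → 782/0.37374 = 2092.4 RPM
belt 13.7/6.2 = 2.2097 → 2092.4/2.2097 = 946.92 RPM
belt 11/7 = 1.5714 → 946.92/1.5714 = 602.58 RPM
belt 251/355 = 0.70704 → 602.58/0.70704 = 852.26 RPM

852.3 RPM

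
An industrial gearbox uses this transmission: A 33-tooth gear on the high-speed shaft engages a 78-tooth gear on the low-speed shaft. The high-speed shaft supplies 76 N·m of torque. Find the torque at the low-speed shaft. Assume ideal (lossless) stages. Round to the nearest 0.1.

179.6 N·m

After the gear mesh (78/33): 76 × 2.3636 = 179.64 N·m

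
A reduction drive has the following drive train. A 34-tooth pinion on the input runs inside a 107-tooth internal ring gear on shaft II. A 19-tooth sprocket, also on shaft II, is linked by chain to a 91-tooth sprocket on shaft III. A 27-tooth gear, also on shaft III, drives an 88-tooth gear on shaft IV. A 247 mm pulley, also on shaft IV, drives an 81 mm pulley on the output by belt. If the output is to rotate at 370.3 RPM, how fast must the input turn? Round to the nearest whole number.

Overall ratio R = 3.1471 × 4.7895 × 3.2593 × 0.32794 = 16.11.
Required input speed = output speed × R = 370.3 × 16.11 = 5965.6 RPM.

5966 RPM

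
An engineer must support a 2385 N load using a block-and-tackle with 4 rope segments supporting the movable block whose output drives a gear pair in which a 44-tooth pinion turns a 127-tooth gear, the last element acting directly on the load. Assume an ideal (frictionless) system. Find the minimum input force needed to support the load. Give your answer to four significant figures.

Block-and-tackle MA = number of supporting rope parts = 4.
Gear pair MA = 127/44 = 2.8864.
Combined ideal MA = 4 × 2.8864 = 11.545.
Effort = load / MA = 2385 / 11.545 = 206.57 N.

206.6 N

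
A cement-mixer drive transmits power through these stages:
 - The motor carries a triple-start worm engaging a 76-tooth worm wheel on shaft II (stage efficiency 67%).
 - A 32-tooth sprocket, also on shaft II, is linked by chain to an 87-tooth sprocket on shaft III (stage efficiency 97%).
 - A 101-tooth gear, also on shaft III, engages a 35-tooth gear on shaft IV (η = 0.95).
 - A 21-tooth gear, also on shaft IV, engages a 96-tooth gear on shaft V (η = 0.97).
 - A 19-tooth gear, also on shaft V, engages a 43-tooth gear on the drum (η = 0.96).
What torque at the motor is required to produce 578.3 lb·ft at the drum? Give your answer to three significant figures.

Overall ratio R = 25.333 × 2.7188 × 0.34653 × 4.5714 × 2.2632 = 246.93; overall efficiency η = 0.67 × 0.97 × 0.95 × 0.97 × 0.96 = 0.5749.
Input torque = output torque / (R × η) = 578.3 / (246.93 × 0.5749) = 4.0735 lb·ft.

4.07 lb·ft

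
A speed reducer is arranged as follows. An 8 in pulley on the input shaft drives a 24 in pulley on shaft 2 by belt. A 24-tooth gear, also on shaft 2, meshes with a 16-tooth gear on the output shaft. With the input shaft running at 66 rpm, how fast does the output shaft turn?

33 rpm

belt 24/8 = 3 → 66/3 = 22 rpm
gear mesh 16/24 = 0.66667 → 22/0.66667 = 33 rpm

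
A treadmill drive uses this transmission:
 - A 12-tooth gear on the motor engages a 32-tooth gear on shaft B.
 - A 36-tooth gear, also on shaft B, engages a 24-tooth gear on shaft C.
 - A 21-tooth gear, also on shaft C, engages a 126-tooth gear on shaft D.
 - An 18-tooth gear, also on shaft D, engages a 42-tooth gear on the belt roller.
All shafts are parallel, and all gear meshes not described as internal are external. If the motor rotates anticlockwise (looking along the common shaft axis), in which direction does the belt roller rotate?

the motor → shaft B: external mesh, 1 reversal → CW.
shaft B → shaft C: external mesh, 1 reversal → CCW.
shaft C → shaft D: external mesh, 1 reversal → CW.
shaft D → the belt roller: external mesh, 1 reversal → CCW.
4 reversals in total — an even number — so the belt roller turns the same way as the motor.

anticlockwise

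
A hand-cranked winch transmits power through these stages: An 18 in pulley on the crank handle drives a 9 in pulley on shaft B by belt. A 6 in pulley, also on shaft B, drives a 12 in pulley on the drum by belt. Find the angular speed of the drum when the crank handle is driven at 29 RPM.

belt 9/18 = 0.5 → 29/0.5 = 58 RPM
belt 12/6 = 2 → 58/2 = 29 RPM

29 RPM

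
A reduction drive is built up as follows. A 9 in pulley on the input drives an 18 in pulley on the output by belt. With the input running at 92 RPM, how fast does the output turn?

46 RPM

the input → the output (belt, 18/9): 92 ÷ 2 = 46 RPM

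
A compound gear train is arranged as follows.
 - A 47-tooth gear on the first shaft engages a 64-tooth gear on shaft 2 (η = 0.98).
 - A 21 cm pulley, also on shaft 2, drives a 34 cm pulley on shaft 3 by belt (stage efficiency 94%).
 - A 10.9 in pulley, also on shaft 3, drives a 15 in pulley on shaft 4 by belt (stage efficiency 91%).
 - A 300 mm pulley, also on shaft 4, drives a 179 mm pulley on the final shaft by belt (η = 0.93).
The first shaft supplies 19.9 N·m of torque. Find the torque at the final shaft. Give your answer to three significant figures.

Gear mesh: ratio = 64/47 = 1.3617; torque at shaft 2 = 19.9 × 1.3617 × 0.98 = 26.556 N·m.
Belt: ratio = 34/21 = 1.619; torque at shaft 3 = 26.556 × 1.619 × 0.94 = 40.416 N·m.
Belt: ratio = 15/10.9 = 1.3761; torque at shaft 4 = 40.416 × 1.3761 × 0.91 = 50.612 N·m.
Belt: ratio = 179/300 = 0.59667; torque at the final shaft = 50.612 × 0.59667 × 0.93 = 28.085 N·m.

28.1 N·m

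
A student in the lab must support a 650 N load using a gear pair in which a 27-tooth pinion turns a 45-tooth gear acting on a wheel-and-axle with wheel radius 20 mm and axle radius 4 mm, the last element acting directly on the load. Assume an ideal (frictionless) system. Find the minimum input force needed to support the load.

78 N

Gear pair MA = 45/27 = 1.6667.
Wheel-and-axle MA = R/r = 20/4 = 5.
Combined ideal MA = 1.6667 × 5 = 8.3333.
Effort = load / MA = 650 / 8.3333 = 78 N.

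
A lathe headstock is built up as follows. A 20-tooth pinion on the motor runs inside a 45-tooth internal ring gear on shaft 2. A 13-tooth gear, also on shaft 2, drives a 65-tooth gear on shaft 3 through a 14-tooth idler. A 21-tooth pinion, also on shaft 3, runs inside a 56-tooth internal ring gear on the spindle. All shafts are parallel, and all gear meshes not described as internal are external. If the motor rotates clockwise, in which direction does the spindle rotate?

the motor → shaft 2: internal mesh, same direction → CW.
shaft 2 → shaft 3: driver → idler → driven is 2 external meshes, 2 reversals → CW.
shaft 3 → the spindle: internal mesh, same direction → CW.
2 reversals in total — an even number — so the spindle turns the same way as the motor.

clockwise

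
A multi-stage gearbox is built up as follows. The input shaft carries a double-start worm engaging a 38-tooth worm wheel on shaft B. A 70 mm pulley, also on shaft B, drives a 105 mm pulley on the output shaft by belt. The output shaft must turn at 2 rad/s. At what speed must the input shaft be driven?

Overall ratio R = 19 × 1.5 = 28.5.
Required input speed = output speed × R = 2 × 28.5 = 57 rad/s.

57 rad/s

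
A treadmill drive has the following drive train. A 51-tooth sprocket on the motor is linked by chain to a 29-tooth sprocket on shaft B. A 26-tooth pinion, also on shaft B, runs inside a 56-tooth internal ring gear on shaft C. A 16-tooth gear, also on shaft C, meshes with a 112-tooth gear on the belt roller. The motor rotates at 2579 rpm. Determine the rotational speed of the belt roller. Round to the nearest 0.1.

300.8 rpm

Chain: ratio = 29/51 = 0.56863, so shaft B turns at 2579 / 0.56863 = 4535.5 rpm.
Internal gear: ratio = 56/26 = 2.1538, so shaft C turns at 4535.5 / 2.1538 = 2105.8 rpm.
Gear mesh: ratio = 112/16 = 7, so the belt roller turns at 2105.8 / 7 = 300.82 rpm.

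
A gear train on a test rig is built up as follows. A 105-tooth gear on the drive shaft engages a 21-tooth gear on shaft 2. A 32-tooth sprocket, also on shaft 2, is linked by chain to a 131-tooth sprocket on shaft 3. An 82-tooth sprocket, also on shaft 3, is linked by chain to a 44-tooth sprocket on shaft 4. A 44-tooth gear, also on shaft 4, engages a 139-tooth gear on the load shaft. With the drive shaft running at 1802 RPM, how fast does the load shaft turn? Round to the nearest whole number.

1298 RPM

gear mesh 21/105 = 0.2 → 1802/0.2 = 9010 RPM
chain 131/32 = 4.0938 → 9010/4.0938 = 2200.9 RPM
chain 44/82 = 0.53659 → 2200.9/0.53659 = 4101.7 RPM
gear mesh 139/44 = 3.1591 → 4101.7/3.1591 = 1298.4 RPM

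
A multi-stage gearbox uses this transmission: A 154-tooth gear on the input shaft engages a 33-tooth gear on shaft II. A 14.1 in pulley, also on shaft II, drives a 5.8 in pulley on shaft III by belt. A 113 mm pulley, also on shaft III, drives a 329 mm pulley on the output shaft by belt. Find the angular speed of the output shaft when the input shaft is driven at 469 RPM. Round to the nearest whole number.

gear mesh 33/154 = 0.21429 → 469/0.21429 = 2188.7 RPM
belt 5.8/14.1 = 0.41135 → 2188.7/0.41135 = 5320.7 RPM
belt 329/113 = 2.9115 → 5320.7/2.9115 = 1827.5 RPM

1827 RPM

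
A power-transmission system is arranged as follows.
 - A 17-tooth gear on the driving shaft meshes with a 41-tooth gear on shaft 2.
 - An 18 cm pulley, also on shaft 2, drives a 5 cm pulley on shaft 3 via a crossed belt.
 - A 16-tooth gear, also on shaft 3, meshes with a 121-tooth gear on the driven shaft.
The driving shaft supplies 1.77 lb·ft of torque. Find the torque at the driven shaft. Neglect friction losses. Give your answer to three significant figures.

8.97 lb·ft

gear mesh 41/17 = 2.4118 → τ = 1.77·2.4118 = 4.2688 lb·ft
belt 5/18 = 0.27778 → τ = 4.2688·0.27778 = 1.1858 lb·ft
gear mesh 121/16 = 7.5625 → τ = 1.1858·7.5625 = 8.9675 lb·ft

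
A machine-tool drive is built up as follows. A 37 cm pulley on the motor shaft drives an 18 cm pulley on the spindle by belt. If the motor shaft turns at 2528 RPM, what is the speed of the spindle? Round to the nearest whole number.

5196 RPM

belt 18/37 = 0.48649 → 2528/0.48649 = 5196.4 RPM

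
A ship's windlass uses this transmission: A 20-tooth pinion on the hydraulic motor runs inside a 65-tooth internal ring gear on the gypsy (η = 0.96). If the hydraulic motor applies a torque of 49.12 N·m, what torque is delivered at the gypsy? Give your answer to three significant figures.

internal gear 65/20 = 3.25 → τ = 49.12·3.25·0.96 = 153.25 N·m

153 N·m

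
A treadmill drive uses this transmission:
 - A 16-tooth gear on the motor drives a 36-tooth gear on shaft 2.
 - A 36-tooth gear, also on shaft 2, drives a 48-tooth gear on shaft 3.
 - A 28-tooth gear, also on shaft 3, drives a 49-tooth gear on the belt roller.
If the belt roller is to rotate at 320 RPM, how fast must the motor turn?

Overall ratio R = 2.25 × 1.3333 × 1.75 = 5.25.
Required input speed = output speed × R = 320 × 5.25 = 1680 RPM.

1680 RPM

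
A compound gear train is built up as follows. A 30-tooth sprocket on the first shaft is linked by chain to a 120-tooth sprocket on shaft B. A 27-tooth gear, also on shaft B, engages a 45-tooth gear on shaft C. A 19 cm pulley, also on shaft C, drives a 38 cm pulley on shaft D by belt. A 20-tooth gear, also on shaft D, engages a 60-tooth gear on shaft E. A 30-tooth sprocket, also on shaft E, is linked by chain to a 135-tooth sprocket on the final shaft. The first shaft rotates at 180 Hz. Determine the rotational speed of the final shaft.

1 Hz

chain 120/30 = 4 → 180/4 = 45 Hz
gear mesh 45/27 = 1.6667 → 45/1.6667 = 27 Hz
belt 38/19 = 2 → 27/2 = 13.5 Hz
gear mesh 60/20 = 3 → 13.5/3 = 4.5 Hz
chain 135/30 = 4.5 → 4.5/4.5 = 1 Hz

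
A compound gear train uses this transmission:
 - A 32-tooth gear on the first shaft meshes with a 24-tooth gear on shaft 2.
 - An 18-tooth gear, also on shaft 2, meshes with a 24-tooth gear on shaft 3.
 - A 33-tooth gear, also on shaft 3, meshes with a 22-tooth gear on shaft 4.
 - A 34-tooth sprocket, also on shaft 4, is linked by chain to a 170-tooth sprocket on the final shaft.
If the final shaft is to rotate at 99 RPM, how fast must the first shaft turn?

330 RPM

Overall ratio R = 0.75 × 1.3333 × 0.66667 × 5 = 3.3333.
Required input speed = output speed × R = 99 × 3.3333 = 330 RPM.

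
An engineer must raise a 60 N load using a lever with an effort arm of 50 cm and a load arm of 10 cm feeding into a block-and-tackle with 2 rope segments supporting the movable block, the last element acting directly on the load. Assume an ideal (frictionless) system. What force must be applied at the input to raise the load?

Lever MA = effort arm / load arm = 50/10 = 5.
Block-and-tackle MA = number of supporting rope parts = 2.
Combined ideal MA = 5 × 2 = 10.
Effort = load / MA = 60 / 10 = 6 N.

6 N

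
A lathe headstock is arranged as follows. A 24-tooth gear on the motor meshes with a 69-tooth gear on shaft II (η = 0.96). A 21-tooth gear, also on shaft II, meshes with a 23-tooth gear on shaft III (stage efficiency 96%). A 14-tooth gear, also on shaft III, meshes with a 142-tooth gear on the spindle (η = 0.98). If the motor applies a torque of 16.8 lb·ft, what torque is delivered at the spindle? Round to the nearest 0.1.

gear mesh 69/24 = 2.875 → τ = 16.8·2.875·0.96 = 46.368 lb·ft
gear mesh 23/21 = 1.0952 → τ = 46.368·1.0952·0.96 = 48.753 lb·ft
gear mesh 142/14 = 10.143 → τ = 48.753·10.143·0.98 = 484.6 lb·ft

484.6 lb·ft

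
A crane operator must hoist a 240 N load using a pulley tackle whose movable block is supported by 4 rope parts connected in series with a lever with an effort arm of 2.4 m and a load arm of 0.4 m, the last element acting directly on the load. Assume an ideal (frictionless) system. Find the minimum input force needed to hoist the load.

Block-and-tackle MA = number of supporting rope parts = 4.
Lever MA = effort arm / load arm = 2.4/0.4 = 6.
Combined ideal MA = 4 × 6 = 24.
Effort = load / MA = 240 / 24 = 10 N.

10 N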